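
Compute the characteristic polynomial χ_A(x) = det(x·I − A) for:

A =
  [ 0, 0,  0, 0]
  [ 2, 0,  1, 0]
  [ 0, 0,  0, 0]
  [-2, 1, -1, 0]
x^4

Expanding det(x·I − A) (e.g. by cofactor expansion or by noting that A is similar to its Jordan form J, which has the same characteristic polynomial as A) gives
  χ_A(x) = x^4
which factors as x^4. The eigenvalues (with algebraic multiplicities) are λ = 0 with multiplicity 4.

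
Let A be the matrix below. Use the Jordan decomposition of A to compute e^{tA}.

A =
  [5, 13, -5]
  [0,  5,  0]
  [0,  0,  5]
e^{tA} =
  [exp(5*t), 13*t*exp(5*t), -5*t*exp(5*t)]
  [0, exp(5*t), 0]
  [0, 0, exp(5*t)]

Strategy: write A = P · J · P⁻¹ where J is a Jordan canonical form, so e^{tA} = P · e^{tJ} · P⁻¹, and e^{tJ} can be computed block-by-block.

A has Jordan form
J =
  [5, 1, 0]
  [0, 5, 0]
  [0, 0, 5]
(up to reordering of blocks).

Per-block formulas:
  For a 2×2 Jordan block J_2(5): exp(t · J_2(5)) = e^(5t)·(I + t·N), where N is the 2×2 nilpotent shift.
  For a 1×1 block at λ = 5: exp(t · [5]) = [e^(5t)].

After assembling e^{tJ} and conjugating by P, we get:

e^{tA} =
  [exp(5*t), 13*t*exp(5*t), -5*t*exp(5*t)]
  [0, exp(5*t), 0]
  [0, 0, exp(5*t)]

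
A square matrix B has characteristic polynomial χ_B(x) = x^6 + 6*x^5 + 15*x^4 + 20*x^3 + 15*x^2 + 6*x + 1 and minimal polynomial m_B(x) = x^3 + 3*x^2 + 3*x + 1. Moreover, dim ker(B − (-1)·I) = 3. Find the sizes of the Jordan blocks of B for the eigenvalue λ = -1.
Block sizes for λ = -1: [3, 2, 1]

Step 1 — from the characteristic polynomial, algebraic multiplicity of λ = -1 is 6. From dim ker(B − (-1)·I) = 3, there are exactly 3 Jordan blocks for λ = -1.
Step 2 — from the minimal polynomial, the factor (x + 1)^3 tells us the largest block for λ = -1 has size 3.
Step 3 — with total size 6, 3 blocks, and largest block 3, the block sizes (in nonincreasing order) are [3, 2, 1].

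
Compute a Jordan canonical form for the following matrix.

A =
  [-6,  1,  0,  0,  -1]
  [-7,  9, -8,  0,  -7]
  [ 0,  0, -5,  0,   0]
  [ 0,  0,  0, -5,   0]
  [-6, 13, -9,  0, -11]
J_3(-5) ⊕ J_1(-5) ⊕ J_1(2)

The characteristic polynomial is
  det(x·I − A) = x^5 + 18*x^4 + 110*x^3 + 200*x^2 - 375*x - 1250 = (x - 2)*(x + 5)^4

Eigenvalues and multiplicities (the geometric multiplicity of λ is n − rank(A − λI), which equals the number of Jordan blocks for λ):
  λ = -5: algebraic multiplicity = 4, geometric multiplicity = 2
  λ = 2: algebraic multiplicity = 1, geometric multiplicity = 1

Determining the block sizes for each eigenvalue:
  λ = -5: with am = 4 and gm = 2, the partition is not yet determined (e.g. several partitions of 4 into 2 parts exist). Let N = A − (-5)·I. Computing rank(N^1) = 3, rank(N^2) = 2, rank(N^3) = 1; the number of blocks of size ≥ j is rank(N^{j−1}) − rank(N^j), giving [2, 1, 1]. So we have 1 block(s) of size 3, 1 block(s) of size 1 → block sizes [3, 1]
  λ = 2: one block (gm = 1), so the single block has size am = 1 → block sizes [1]

Assembling the blocks gives a Jordan form
J =
  [-5,  1,  0,  0, 0]
  [ 0, -5,  1,  0, 0]
  [ 0,  0, -5,  0, 0]
  [ 0,  0,  0, -5, 0]
  [ 0,  0,  0,  0, 2]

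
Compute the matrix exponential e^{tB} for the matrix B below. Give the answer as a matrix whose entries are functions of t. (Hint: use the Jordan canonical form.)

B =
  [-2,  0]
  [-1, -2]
e^{tB} =
  [exp(-2*t), 0]
  [-t*exp(-2*t), exp(-2*t)]

Strategy: write B = P · J · P⁻¹ where J is a Jordan canonical form, so e^{tB} = P · e^{tJ} · P⁻¹, and e^{tJ} can be computed block-by-block.

B has Jordan form
J =
  [-2,  1]
  [ 0, -2]
(up to reordering of blocks).

Per-block formulas:
  For a 2×2 Jordan block J_2(-2): exp(t · J_2(-2)) = e^(-2t)·(I + t·N), where N is the 2×2 nilpotent shift.

After assembling e^{tJ} and conjugating by P, we get:

e^{tB} =
  [exp(-2*t), 0]
  [-t*exp(-2*t), exp(-2*t)]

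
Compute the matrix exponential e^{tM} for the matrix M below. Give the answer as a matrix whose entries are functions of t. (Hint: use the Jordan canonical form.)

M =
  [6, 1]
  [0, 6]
e^{tM} =
  [exp(6*t), t*exp(6*t)]
  [0, exp(6*t)]

Strategy: write M = P · J · P⁻¹ where J is a Jordan canonical form, so e^{tM} = P · e^{tJ} · P⁻¹, and e^{tJ} can be computed block-by-block.

M has Jordan form
J =
  [6, 1]
  [0, 6]
(up to reordering of blocks).

Per-block formulas:
  For a 2×2 Jordan block J_2(6): exp(t · J_2(6)) = e^(6t)·(I + t·N), where N is the 2×2 nilpotent shift.

After assembling e^{tJ} and conjugating by P, we get:

e^{tM} =
  [exp(6*t), t*exp(6*t)]
  [0, exp(6*t)]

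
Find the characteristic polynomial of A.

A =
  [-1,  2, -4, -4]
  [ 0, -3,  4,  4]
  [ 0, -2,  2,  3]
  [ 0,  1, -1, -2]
x^4 + 4*x^3 + 6*x^2 + 4*x + 1

Expanding det(x·I − A) (e.g. by cofactor expansion or by noting that A is similar to its Jordan form J, which has the same characteristic polynomial as A) gives
  χ_A(x) = x^4 + 4*x^3 + 6*x^2 + 4*x + 1
which factors as (x + 1)^4. The eigenvalues (with algebraic multiplicities) are λ = -1 with multiplicity 4.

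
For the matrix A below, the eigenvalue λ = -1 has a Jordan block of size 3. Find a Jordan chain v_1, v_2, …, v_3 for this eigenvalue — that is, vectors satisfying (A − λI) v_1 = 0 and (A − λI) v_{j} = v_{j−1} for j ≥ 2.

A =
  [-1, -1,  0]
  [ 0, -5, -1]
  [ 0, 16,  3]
A Jordan chain for λ = -1 of length 3:
v_1 = (4, 0, 0)ᵀ
v_2 = (-1, -4, 16)ᵀ
v_3 = (0, 1, 0)ᵀ

Let N = A − (-1)·I. We want v_3 with N^3 v_3 = 0 but N^2 v_3 ≠ 0; then v_{j-1} := N · v_j for j = 3, …, 2.

Pick v_3 = (0, 1, 0)ᵀ.
Then v_2 = N · v_3 = (-1, -4, 16)ᵀ.
Then v_1 = N · v_2 = (4, 0, 0)ᵀ.

Sanity check: (A − (-1)·I) v_1 = (0, 0, 0)ᵀ = 0. ✓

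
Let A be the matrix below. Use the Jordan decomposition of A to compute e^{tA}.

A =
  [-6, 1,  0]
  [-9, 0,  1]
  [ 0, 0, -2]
e^{tA} =
  [-3*t*exp(-3*t) + exp(-3*t), t*exp(-3*t), -t*exp(-3*t) + exp(-2*t) - exp(-3*t)]
  [-9*t*exp(-3*t), 3*t*exp(-3*t) + exp(-3*t), -3*t*exp(-3*t) + 4*exp(-2*t) - 4*exp(-3*t)]
  [0, 0, exp(-2*t)]

Strategy: write A = P · J · P⁻¹ where J is a Jordan canonical form, so e^{tA} = P · e^{tJ} · P⁻¹, and e^{tJ} can be computed block-by-block.

A has Jordan form
J =
  [-3,  1,  0]
  [ 0, -3,  0]
  [ 0,  0, -2]
(up to reordering of blocks).

Per-block formulas:
  For a 2×2 Jordan block J_2(-3): exp(t · J_2(-3)) = e^(-3t)·(I + t·N), where N is the 2×2 nilpotent shift.
  For a 1×1 block at λ = -2: exp(t · [-2]) = [e^(-2t)].

After assembling e^{tJ} and conjugating by P, we get:

e^{tA} =
  [-3*t*exp(-3*t) + exp(-3*t), t*exp(-3*t), -t*exp(-3*t) + exp(-2*t) - exp(-3*t)]
  [-9*t*exp(-3*t), 3*t*exp(-3*t) + exp(-3*t), -3*t*exp(-3*t) + 4*exp(-2*t) - 4*exp(-3*t)]
  [0, 0, exp(-2*t)]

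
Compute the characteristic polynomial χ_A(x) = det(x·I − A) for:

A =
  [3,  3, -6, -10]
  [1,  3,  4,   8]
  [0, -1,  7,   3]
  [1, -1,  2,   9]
x^4 - 22*x^3 + 181*x^2 - 660*x + 900

Expanding det(x·I − A) (e.g. by cofactor expansion or by noting that A is similar to its Jordan form J, which has the same characteristic polynomial as A) gives
  χ_A(x) = x^4 - 22*x^3 + 181*x^2 - 660*x + 900
which factors as (x - 6)^2*(x - 5)^2. The eigenvalues (with algebraic multiplicities) are λ = 5 with multiplicity 2, λ = 6 with multiplicity 2.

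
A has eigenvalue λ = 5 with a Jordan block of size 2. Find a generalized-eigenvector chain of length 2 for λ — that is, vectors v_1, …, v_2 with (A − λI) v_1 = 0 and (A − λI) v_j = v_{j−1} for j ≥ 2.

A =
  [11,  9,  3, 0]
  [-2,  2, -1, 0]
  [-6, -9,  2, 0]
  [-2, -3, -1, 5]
A Jordan chain for λ = 5 of length 2:
v_1 = (6, -2, -6, -2)ᵀ
v_2 = (1, 0, 0, 0)ᵀ

Let N = A − (5)·I. We want v_2 with N^2 v_2 = 0 but N^1 v_2 ≠ 0; then v_{j-1} := N · v_j for j = 2, …, 2.

Pick v_2 = (1, 0, 0, 0)ᵀ.
Then v_1 = N · v_2 = (6, -2, -6, -2)ᵀ.

Sanity check: (A − (5)·I) v_1 = (0, 0, 0, 0)ᵀ = 0. ✓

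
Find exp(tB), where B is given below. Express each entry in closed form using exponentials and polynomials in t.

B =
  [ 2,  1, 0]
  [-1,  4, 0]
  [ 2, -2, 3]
e^{tB} =
  [-t*exp(3*t) + exp(3*t), t*exp(3*t), 0]
  [-t*exp(3*t), t*exp(3*t) + exp(3*t), 0]
  [2*t*exp(3*t), -2*t*exp(3*t), exp(3*t)]

Strategy: write B = P · J · P⁻¹ where J is a Jordan canonical form, so e^{tB} = P · e^{tJ} · P⁻¹, and e^{tJ} can be computed block-by-block.

B has Jordan form
J =
  [3, 1, 0]
  [0, 3, 0]
  [0, 0, 3]
(up to reordering of blocks).

Per-block formulas:
  For a 1×1 block at λ = 3: exp(t · [3]) = [e^(3t)].
  For a 2×2 Jordan block J_2(3): exp(t · J_2(3)) = e^(3t)·(I + t·N), where N is the 2×2 nilpotent shift.

After assembling e^{tJ} and conjugating by P, we get:

e^{tB} =
  [-t*exp(3*t) + exp(3*t), t*exp(3*t), 0]
  [-t*exp(3*t), t*exp(3*t) + exp(3*t), 0]
  [2*t*exp(3*t), -2*t*exp(3*t), exp(3*t)]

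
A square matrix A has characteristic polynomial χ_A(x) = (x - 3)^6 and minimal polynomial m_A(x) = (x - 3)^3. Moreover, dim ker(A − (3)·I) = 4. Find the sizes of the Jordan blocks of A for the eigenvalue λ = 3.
Block sizes for λ = 3: [3, 1, 1, 1]

Step 1 — from the characteristic polynomial, algebraic multiplicity of λ = 3 is 6. From dim ker(A − (3)·I) = 4, there are exactly 4 Jordan blocks for λ = 3.
Step 2 — from the minimal polynomial, the factor (x − 3)^3 tells us the largest block for λ = 3 has size 3.
Step 3 — with total size 6, 4 blocks, and largest block 3, the block sizes (in nonincreasing order) are [3, 1, 1, 1].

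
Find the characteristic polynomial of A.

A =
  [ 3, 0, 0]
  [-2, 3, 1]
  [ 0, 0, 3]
x^3 - 9*x^2 + 27*x - 27

Expanding det(x·I − A) (e.g. by cofactor expansion or by noting that A is similar to its Jordan form J, which has the same characteristic polynomial as A) gives
  χ_A(x) = x^3 - 9*x^2 + 27*x - 27
which factors as (x - 3)^3. The eigenvalues (with algebraic multiplicities) are λ = 3 with multiplicity 3.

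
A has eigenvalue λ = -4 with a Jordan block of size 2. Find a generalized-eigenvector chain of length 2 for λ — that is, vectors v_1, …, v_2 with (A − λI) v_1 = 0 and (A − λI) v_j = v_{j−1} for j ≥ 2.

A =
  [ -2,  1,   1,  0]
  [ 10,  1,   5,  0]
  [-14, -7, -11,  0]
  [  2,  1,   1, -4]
A Jordan chain for λ = -4 of length 2:
v_1 = (2, 10, -14, 2)ᵀ
v_2 = (1, 0, 0, 0)ᵀ

Let N = A − (-4)·I. We want v_2 with N^2 v_2 = 0 but N^1 v_2 ≠ 0; then v_{j-1} := N · v_j for j = 2, …, 2.

Pick v_2 = (1, 0, 0, 0)ᵀ.
Then v_1 = N · v_2 = (2, 10, -14, 2)ᵀ.

Sanity check: (A − (-4)·I) v_1 = (0, 0, 0, 0)ᵀ = 0. ✓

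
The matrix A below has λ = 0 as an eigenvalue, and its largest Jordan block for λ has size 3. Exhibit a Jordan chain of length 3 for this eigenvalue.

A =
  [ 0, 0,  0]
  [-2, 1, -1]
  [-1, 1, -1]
A Jordan chain for λ = 0 of length 3:
v_1 = (0, -1, -1)ᵀ
v_2 = (0, -2, -1)ᵀ
v_3 = (1, 0, 0)ᵀ

Let N = A − (0)·I. We want v_3 with N^3 v_3 = 0 but N^2 v_3 ≠ 0; then v_{j-1} := N · v_j for j = 3, …, 2.

Pick v_3 = (1, 0, 0)ᵀ.
Then v_2 = N · v_3 = (0, -2, -1)ᵀ.
Then v_1 = N · v_2 = (0, -1, -1)ᵀ.

Sanity check: (A − (0)·I) v_1 = (0, 0, 0)ᵀ = 0. ✓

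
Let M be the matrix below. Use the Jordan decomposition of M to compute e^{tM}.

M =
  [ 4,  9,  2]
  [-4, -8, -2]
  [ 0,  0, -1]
e^{tM} =
  [6*t*exp(-2*t) + exp(-2*t), 9*t*exp(-2*t), 6*t*exp(-2*t) - 4*exp(-t) + 4*exp(-2*t)]
  [-4*t*exp(-2*t), -6*t*exp(-2*t) + exp(-2*t), -4*t*exp(-2*t) + 2*exp(-t) - 2*exp(-2*t)]
  [0, 0, exp(-t)]

Strategy: write M = P · J · P⁻¹ where J is a Jordan canonical form, so e^{tM} = P · e^{tJ} · P⁻¹, and e^{tJ} can be computed block-by-block.

M has Jordan form
J =
  [-2,  1,  0]
  [ 0, -2,  0]
  [ 0,  0, -1]
(up to reordering of blocks).

Per-block formulas:
  For a 1×1 block at λ = -1: exp(t · [-1]) = [e^(-1t)].
  For a 2×2 Jordan block J_2(-2): exp(t · J_2(-2)) = e^(-2t)·(I + t·N), where N is the 2×2 nilpotent shift.

After assembling e^{tJ} and conjugating by P, we get:

e^{tM} =
  [6*t*exp(-2*t) + exp(-2*t), 9*t*exp(-2*t), 6*t*exp(-2*t) - 4*exp(-t) + 4*exp(-2*t)]
  [-4*t*exp(-2*t), -6*t*exp(-2*t) + exp(-2*t), -4*t*exp(-2*t) + 2*exp(-t) - 2*exp(-2*t)]
  [0, 0, exp(-t)]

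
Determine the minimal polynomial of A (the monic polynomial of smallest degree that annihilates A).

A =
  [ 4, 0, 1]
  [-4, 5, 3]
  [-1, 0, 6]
x^3 - 15*x^2 + 75*x - 125

The characteristic polynomial is χ_A(x) = (x - 5)^3, so the eigenvalues are known. The minimal polynomial is
  m_A(x) = Π_λ (x − λ)^{k_λ}
where k_λ is the size of the *largest* Jordan block for λ (equivalently, the smallest k with (A − λI)^k v = 0 for every generalised eigenvector v of λ).

  λ = 5: largest Jordan block has size 3, contributing (x − 5)^3

So m_A(x) = (x - 5)^3 = x^3 - 15*x^2 + 75*x - 125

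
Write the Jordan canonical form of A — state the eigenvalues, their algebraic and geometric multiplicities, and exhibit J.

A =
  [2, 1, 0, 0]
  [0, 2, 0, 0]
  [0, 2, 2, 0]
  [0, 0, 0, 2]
J_2(2) ⊕ J_1(2) ⊕ J_1(2)

The characteristic polynomial is
  det(x·I − A) = x^4 - 8*x^3 + 24*x^2 - 32*x + 16 = (x - 2)^4

Eigenvalues and multiplicities (the geometric multiplicity of λ is n − rank(A − λI), which equals the number of Jordan blocks for λ):
  λ = 2: algebraic multiplicity = 4, geometric multiplicity = 3

Determining the block sizes for each eigenvalue:
  λ = 2: 3 blocks summing to 4 forces exactly one block of size 2 and the rest size 1 → block sizes [2, 1, 1]

Assembling the blocks gives a Jordan form
J =
  [2, 1, 0, 0]
  [0, 2, 0, 0]
  [0, 0, 2, 0]
  [0, 0, 0, 2]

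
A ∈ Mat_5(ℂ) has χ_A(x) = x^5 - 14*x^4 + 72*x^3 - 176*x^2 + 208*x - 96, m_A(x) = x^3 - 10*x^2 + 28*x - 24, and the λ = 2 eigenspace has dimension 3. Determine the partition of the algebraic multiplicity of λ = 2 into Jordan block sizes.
Block sizes for λ = 2: [2, 1, 1]

Step 1 — from the characteristic polynomial, algebraic multiplicity of λ = 2 is 4. From dim ker(A − (2)·I) = 3, there are exactly 3 Jordan blocks for λ = 2.
Step 2 — from the minimal polynomial, the factor (x − 2)^2 tells us the largest block for λ = 2 has size 2.
Step 3 — with total size 4, 3 blocks, and largest block 2, the block sizes (in nonincreasing order) are [2, 1, 1].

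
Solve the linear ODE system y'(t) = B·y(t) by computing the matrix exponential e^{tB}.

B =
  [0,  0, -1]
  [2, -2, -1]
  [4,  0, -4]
e^{tB} =
  [2*t*exp(-2*t) + exp(-2*t), 0, -t*exp(-2*t)]
  [2*t*exp(-2*t), exp(-2*t), -t*exp(-2*t)]
  [4*t*exp(-2*t), 0, -2*t*exp(-2*t) + exp(-2*t)]

Strategy: write B = P · J · P⁻¹ where J is a Jordan canonical form, so e^{tB} = P · e^{tJ} · P⁻¹, and e^{tJ} can be computed block-by-block.

B has Jordan form
J =
  [-2,  1,  0]
  [ 0, -2,  0]
  [ 0,  0, -2]
(up to reordering of blocks).

Per-block formulas:
  For a 2×2 Jordan block J_2(-2): exp(t · J_2(-2)) = e^(-2t)·(I + t·N), where N is the 2×2 nilpotent shift.
  For a 1×1 block at λ = -2: exp(t · [-2]) = [e^(-2t)].

After assembling e^{tJ} and conjugating by P, we get:

e^{tB} =
  [2*t*exp(-2*t) + exp(-2*t), 0, -t*exp(-2*t)]
  [2*t*exp(-2*t), exp(-2*t), -t*exp(-2*t)]
  [4*t*exp(-2*t), 0, -2*t*exp(-2*t) + exp(-2*t)]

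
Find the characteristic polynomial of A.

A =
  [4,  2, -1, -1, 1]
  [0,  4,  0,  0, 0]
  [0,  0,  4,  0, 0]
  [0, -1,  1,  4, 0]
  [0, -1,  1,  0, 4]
x^5 - 20*x^4 + 160*x^3 - 640*x^2 + 1280*x - 1024

Expanding det(x·I − A) (e.g. by cofactor expansion or by noting that A is similar to its Jordan form J, which has the same characteristic polynomial as A) gives
  χ_A(x) = x^5 - 20*x^4 + 160*x^3 - 640*x^2 + 1280*x - 1024
which factors as (x - 4)^5. The eigenvalues (with algebraic multiplicities) are λ = 4 with multiplicity 5.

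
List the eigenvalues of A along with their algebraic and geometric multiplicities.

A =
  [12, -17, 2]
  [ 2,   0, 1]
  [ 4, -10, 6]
λ = 6: alg = 3, geom = 1

Step 1 — factor the characteristic polynomial to read off the algebraic multiplicities:
  χ_A(x) = (x - 6)^3

Step 2 — compute geometric multiplicities via the rank-nullity identity g(λ) = n − rank(A − λI):
  rank(A − (6)·I) = 2, so dim ker(A − (6)·I) = n − 2 = 1

Summary:
  λ = 6: algebraic multiplicity = 3, geometric multiplicity = 1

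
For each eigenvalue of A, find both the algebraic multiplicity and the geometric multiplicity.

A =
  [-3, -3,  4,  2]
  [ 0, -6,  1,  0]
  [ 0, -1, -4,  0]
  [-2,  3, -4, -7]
λ = -5: alg = 4, geom = 2

Step 1 — factor the characteristic polynomial to read off the algebraic multiplicities:
  χ_A(x) = (x + 5)^4

Step 2 — compute geometric multiplicities via the rank-nullity identity g(λ) = n − rank(A − λI):
  rank(A − (-5)·I) = 2, so dim ker(A − (-5)·I) = n − 2 = 2

Summary:
  λ = -5: algebraic multiplicity = 4, geometric multiplicity = 2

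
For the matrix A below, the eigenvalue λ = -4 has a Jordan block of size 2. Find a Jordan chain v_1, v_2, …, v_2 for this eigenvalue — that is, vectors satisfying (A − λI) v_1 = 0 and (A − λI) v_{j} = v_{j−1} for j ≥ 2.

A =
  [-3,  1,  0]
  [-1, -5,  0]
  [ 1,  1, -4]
A Jordan chain for λ = -4 of length 2:
v_1 = (1, -1, 1)ᵀ
v_2 = (1, 0, 0)ᵀ

Let N = A − (-4)·I. We want v_2 with N^2 v_2 = 0 but N^1 v_2 ≠ 0; then v_{j-1} := N · v_j for j = 2, …, 2.

Pick v_2 = (1, 0, 0)ᵀ.
Then v_1 = N · v_2 = (1, -1, 1)ᵀ.

Sanity check: (A − (-4)·I) v_1 = (0, 0, 0)ᵀ = 0. ✓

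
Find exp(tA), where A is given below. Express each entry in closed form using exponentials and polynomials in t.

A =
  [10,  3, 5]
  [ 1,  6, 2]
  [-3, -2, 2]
e^{tA} =
  [2*t^2*exp(6*t) + 4*t*exp(6*t) + exp(6*t), t^2*exp(6*t) + 3*t*exp(6*t), 3*t^2*exp(6*t) + 5*t*exp(6*t)]
  [-t^2*exp(6*t) + t*exp(6*t), -t^2*exp(6*t)/2 + exp(6*t), -3*t^2*exp(6*t)/2 + 2*t*exp(6*t)]
  [-t^2*exp(6*t) - 3*t*exp(6*t), -t^2*exp(6*t)/2 - 2*t*exp(6*t), -3*t^2*exp(6*t)/2 - 4*t*exp(6*t) + exp(6*t)]

Strategy: write A = P · J · P⁻¹ where J is a Jordan canonical form, so e^{tA} = P · e^{tJ} · P⁻¹, and e^{tJ} can be computed block-by-block.

A has Jordan form
J =
  [6, 1, 0]
  [0, 6, 1]
  [0, 0, 6]
(up to reordering of blocks).

Per-block formulas:
  For a 3×3 Jordan block J_3(6): exp(t · J_3(6)) = e^(6t)·(I + t·N + (t^2/2)·N^2), where N is the 3×3 nilpotent shift.

After assembling e^{tJ} and conjugating by P, we get:

e^{tA} =
  [2*t^2*exp(6*t) + 4*t*exp(6*t) + exp(6*t), t^2*exp(6*t) + 3*t*exp(6*t), 3*t^2*exp(6*t) + 5*t*exp(6*t)]
  [-t^2*exp(6*t) + t*exp(6*t), -t^2*exp(6*t)/2 + exp(6*t), -3*t^2*exp(6*t)/2 + 2*t*exp(6*t)]
  [-t^2*exp(6*t) - 3*t*exp(6*t), -t^2*exp(6*t)/2 - 2*t*exp(6*t), -3*t^2*exp(6*t)/2 - 4*t*exp(6*t) + exp(6*t)]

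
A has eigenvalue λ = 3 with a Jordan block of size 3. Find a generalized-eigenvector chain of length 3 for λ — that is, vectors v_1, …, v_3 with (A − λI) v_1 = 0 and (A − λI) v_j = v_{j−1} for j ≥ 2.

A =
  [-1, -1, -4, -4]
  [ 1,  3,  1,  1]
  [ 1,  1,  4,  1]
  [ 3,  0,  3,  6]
A Jordan chain for λ = 3 of length 3:
v_1 = (-1, 0, 1, 0)ᵀ
v_2 = (-4, 1, 1, 3)ᵀ
v_3 = (1, 0, 0, 0)ᵀ

Let N = A − (3)·I. We want v_3 with N^3 v_3 = 0 but N^2 v_3 ≠ 0; then v_{j-1} := N · v_j for j = 3, …, 2.

Pick v_3 = (1, 0, 0, 0)ᵀ.
Then v_2 = N · v_3 = (-4, 1, 1, 3)ᵀ.
Then v_1 = N · v_2 = (-1, 0, 1, 0)ᵀ.

Sanity check: (A − (3)·I) v_1 = (0, 0, 0, 0)ᵀ = 0. ✓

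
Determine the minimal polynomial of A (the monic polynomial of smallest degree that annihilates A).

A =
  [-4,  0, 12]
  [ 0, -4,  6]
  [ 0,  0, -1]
x^2 + 5*x + 4

The characteristic polynomial is χ_A(x) = (x + 1)*(x + 4)^2, so the eigenvalues are known. The minimal polynomial is
  m_A(x) = Π_λ (x − λ)^{k_λ}
where k_λ is the size of the *largest* Jordan block for λ (equivalently, the smallest k with (A − λI)^k v = 0 for every generalised eigenvector v of λ).

  λ = -4: largest Jordan block has size 1, contributing (x + 4)
  λ = -1: largest Jordan block has size 1, contributing (x + 1)

So m_A(x) = (x + 1)*(x + 4) = x^2 + 5*x + 4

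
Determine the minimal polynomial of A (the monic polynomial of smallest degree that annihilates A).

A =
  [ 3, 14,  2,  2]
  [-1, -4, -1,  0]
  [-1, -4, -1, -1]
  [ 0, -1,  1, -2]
x^3 + 3*x^2 + 3*x + 1

The characteristic polynomial is χ_A(x) = (x + 1)^4, so the eigenvalues are known. The minimal polynomial is
  m_A(x) = Π_λ (x − λ)^{k_λ}
where k_λ is the size of the *largest* Jordan block for λ (equivalently, the smallest k with (A − λI)^k v = 0 for every generalised eigenvector v of λ).

  λ = -1: largest Jordan block has size 3, contributing (x + 1)^3

So m_A(x) = (x + 1)^3 = x^3 + 3*x^2 + 3*x + 1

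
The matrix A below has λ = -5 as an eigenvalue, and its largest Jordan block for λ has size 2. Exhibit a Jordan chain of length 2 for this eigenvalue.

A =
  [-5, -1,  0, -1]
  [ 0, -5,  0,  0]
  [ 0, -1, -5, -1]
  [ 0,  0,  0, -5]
A Jordan chain for λ = -5 of length 2:
v_1 = (-1, 0, -1, 0)ᵀ
v_2 = (0, 1, 0, 0)ᵀ

Let N = A − (-5)·I. We want v_2 with N^2 v_2 = 0 but N^1 v_2 ≠ 0; then v_{j-1} := N · v_j for j = 2, …, 2.

Pick v_2 = (0, 1, 0, 0)ᵀ.
Then v_1 = N · v_2 = (-1, 0, -1, 0)ᵀ.

Sanity check: (A − (-5)·I) v_1 = (0, 0, 0, 0)ᵀ = 0. ✓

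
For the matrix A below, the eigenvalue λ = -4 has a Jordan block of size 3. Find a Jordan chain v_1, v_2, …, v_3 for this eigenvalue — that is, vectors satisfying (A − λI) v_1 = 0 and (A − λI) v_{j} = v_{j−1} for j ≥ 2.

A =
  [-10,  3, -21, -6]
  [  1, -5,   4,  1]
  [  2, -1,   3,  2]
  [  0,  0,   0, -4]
A Jordan chain for λ = -4 of length 3:
v_1 = (-3, 1, 1, 0)ᵀ
v_2 = (-6, 1, 2, 0)ᵀ
v_3 = (1, 0, 0, 0)ᵀ

Let N = A − (-4)·I. We want v_3 with N^3 v_3 = 0 but N^2 v_3 ≠ 0; then v_{j-1} := N · v_j for j = 3, …, 2.

Pick v_3 = (1, 0, 0, 0)ᵀ.
Then v_2 = N · v_3 = (-6, 1, 2, 0)ᵀ.
Then v_1 = N · v_2 = (-3, 1, 1, 0)ᵀ.

Sanity check: (A − (-4)·I) v_1 = (0, 0, 0, 0)ᵀ = 0. ✓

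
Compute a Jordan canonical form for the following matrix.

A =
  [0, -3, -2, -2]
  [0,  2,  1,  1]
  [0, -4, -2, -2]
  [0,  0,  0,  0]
J_3(0) ⊕ J_1(0)

The characteristic polynomial is
  det(x·I − A) = x^4

Eigenvalues and multiplicities (the geometric multiplicity of λ is n − rank(A − λI), which equals the number of Jordan blocks for λ):
  λ = 0: algebraic multiplicity = 4, geometric multiplicity = 2

Determining the block sizes for each eigenvalue:
  λ = 0: with am = 4 and gm = 2, the partition is not yet determined (e.g. several partitions of 4 into 2 parts exist). Let N = A − (0)·I. Computing rank(N^1) = 2, rank(N^2) = 1, rank(N^3) = 0; the number of blocks of size ≥ j is rank(N^{j−1}) − rank(N^j), giving [2, 1, 1]. So we have 1 block(s) of size 3, 1 block(s) of size 1 → block sizes [3, 1]

Assembling the blocks gives a Jordan form
J =
  [0, 1, 0, 0]
  [0, 0, 1, 0]
  [0, 0, 0, 0]
  [0, 0, 0, 0]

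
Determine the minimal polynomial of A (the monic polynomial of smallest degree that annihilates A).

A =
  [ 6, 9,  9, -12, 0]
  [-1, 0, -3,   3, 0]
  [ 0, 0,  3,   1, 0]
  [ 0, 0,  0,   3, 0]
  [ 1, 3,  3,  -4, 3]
x^2 - 6*x + 9

The characteristic polynomial is χ_A(x) = (x - 3)^5, so the eigenvalues are known. The minimal polynomial is
  m_A(x) = Π_λ (x − λ)^{k_λ}
where k_λ is the size of the *largest* Jordan block for λ (equivalently, the smallest k with (A − λI)^k v = 0 for every generalised eigenvector v of λ).

  λ = 3: largest Jordan block has size 2, contributing (x − 3)^2

So m_A(x) = (x - 3)^2 = x^2 - 6*x + 9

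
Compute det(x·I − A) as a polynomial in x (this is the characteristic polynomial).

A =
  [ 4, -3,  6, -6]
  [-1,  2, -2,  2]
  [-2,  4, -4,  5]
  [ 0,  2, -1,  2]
x^4 - 4*x^3 + 6*x^2 - 4*x + 1

Expanding det(x·I − A) (e.g. by cofactor expansion or by noting that A is similar to its Jordan form J, which has the same characteristic polynomial as A) gives
  χ_A(x) = x^4 - 4*x^3 + 6*x^2 - 4*x + 1
which factors as (x - 1)^4. The eigenvalues (with algebraic multiplicities) are λ = 1 with multiplicity 4.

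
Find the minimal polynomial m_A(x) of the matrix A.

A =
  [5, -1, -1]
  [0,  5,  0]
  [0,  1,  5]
x^3 - 15*x^2 + 75*x - 125

The characteristic polynomial is χ_A(x) = (x - 5)^3, so the eigenvalues are known. The minimal polynomial is
  m_A(x) = Π_λ (x − λ)^{k_λ}
where k_λ is the size of the *largest* Jordan block for λ (equivalently, the smallest k with (A − λI)^k v = 0 for every generalised eigenvector v of λ).

  λ = 5: largest Jordan block has size 3, contributing (x − 5)^3

So m_A(x) = (x - 5)^3 = x^3 - 15*x^2 + 75*x - 125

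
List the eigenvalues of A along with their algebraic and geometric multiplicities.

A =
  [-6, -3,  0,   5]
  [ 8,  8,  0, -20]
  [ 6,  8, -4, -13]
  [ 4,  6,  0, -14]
λ = -4: alg = 4, geom = 2

Step 1 — factor the characteristic polynomial to read off the algebraic multiplicities:
  χ_A(x) = (x + 4)^4

Step 2 — compute geometric multiplicities via the rank-nullity identity g(λ) = n − rank(A − λI):
  rank(A − (-4)·I) = 2, so dim ker(A − (-4)·I) = n − 2 = 2

Summary:
  λ = -4: algebraic multiplicity = 4, geometric multiplicity = 2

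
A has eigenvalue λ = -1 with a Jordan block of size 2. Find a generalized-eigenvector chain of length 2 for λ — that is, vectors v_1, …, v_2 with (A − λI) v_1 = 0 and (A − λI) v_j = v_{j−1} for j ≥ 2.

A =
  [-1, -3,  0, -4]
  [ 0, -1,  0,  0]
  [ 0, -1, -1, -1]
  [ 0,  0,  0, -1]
A Jordan chain for λ = -1 of length 2:
v_1 = (-3, 0, -1, 0)ᵀ
v_2 = (0, 1, 0, 0)ᵀ

Let N = A − (-1)·I. We want v_2 with N^2 v_2 = 0 but N^1 v_2 ≠ 0; then v_{j-1} := N · v_j for j = 2, …, 2.

Pick v_2 = (0, 1, 0, 0)ᵀ.
Then v_1 = N · v_2 = (-3, 0, -1, 0)ᵀ.

Sanity check: (A − (-1)·I) v_1 = (0, 0, 0, 0)ᵀ = 0. ✓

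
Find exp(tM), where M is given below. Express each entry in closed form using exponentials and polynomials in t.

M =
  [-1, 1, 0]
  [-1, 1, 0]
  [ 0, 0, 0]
e^{tM} =
  [1 - t, t, 0]
  [-t, t + 1, 0]
  [0, 0, 1]

Strategy: write M = P · J · P⁻¹ where J is a Jordan canonical form, so e^{tM} = P · e^{tJ} · P⁻¹, and e^{tJ} can be computed block-by-block.

M has Jordan form
J =
  [0, 1, 0]
  [0, 0, 0]
  [0, 0, 0]
(up to reordering of blocks).

Per-block formulas:
  For a 1×1 block at λ = 0: exp(t · [0]) = [e^(0t)].
  For a 2×2 Jordan block J_2(0): exp(t · J_2(0)) = e^(0t)·(I + t·N), where N is the 2×2 nilpotent shift.

After assembling e^{tJ} and conjugating by P, we get:

e^{tM} =
  [1 - t, t, 0]
  [-t, t + 1, 0]
  [0, 0, 1]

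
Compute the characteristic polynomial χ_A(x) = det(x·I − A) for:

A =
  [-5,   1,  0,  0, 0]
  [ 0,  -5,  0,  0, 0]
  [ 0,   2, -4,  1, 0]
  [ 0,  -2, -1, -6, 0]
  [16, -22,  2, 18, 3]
x^5 + 17*x^4 + 90*x^3 + 50*x^2 - 875*x - 1875

Expanding det(x·I − A) (e.g. by cofactor expansion or by noting that A is similar to its Jordan form J, which has the same characteristic polynomial as A) gives
  χ_A(x) = x^5 + 17*x^4 + 90*x^3 + 50*x^2 - 875*x - 1875
which factors as (x - 3)*(x + 5)^4. The eigenvalues (with algebraic multiplicities) are λ = -5 with multiplicity 4, λ = 3 with multiplicity 1.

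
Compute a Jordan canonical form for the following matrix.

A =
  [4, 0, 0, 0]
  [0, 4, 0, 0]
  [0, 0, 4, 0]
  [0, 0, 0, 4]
J_1(4) ⊕ J_1(4) ⊕ J_1(4) ⊕ J_1(4)

The characteristic polynomial is
  det(x·I − A) = x^4 - 16*x^3 + 96*x^2 - 256*x + 256 = (x - 4)^4

Eigenvalues and multiplicities (the geometric multiplicity of λ is n − rank(A − λI), which equals the number of Jordan blocks for λ):
  λ = 4: algebraic multiplicity = 4, geometric multiplicity = 4

Determining the block sizes for each eigenvalue:
  λ = 4: gm = am = 4, so every block has size 1 → block sizes [1, 1, 1, 1]

Assembling the blocks gives a Jordan form
J =
  [4, 0, 0, 0]
  [0, 4, 0, 0]
  [0, 0, 4, 0]
  [0, 0, 0, 4]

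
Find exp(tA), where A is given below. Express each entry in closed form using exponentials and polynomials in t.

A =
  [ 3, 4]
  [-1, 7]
e^{tA} =
  [-2*t*exp(5*t) + exp(5*t), 4*t*exp(5*t)]
  [-t*exp(5*t), 2*t*exp(5*t) + exp(5*t)]

Strategy: write A = P · J · P⁻¹ where J is a Jordan canonical form, so e^{tA} = P · e^{tJ} · P⁻¹, and e^{tJ} can be computed block-by-block.

A has Jordan form
J =
  [5, 1]
  [0, 5]
(up to reordering of blocks).

Per-block formulas:
  For a 2×2 Jordan block J_2(5): exp(t · J_2(5)) = e^(5t)·(I + t·N), where N is the 2×2 nilpotent shift.

After assembling e^{tJ} and conjugating by P, we get:

e^{tA} =
  [-2*t*exp(5*t) + exp(5*t), 4*t*exp(5*t)]
  [-t*exp(5*t), 2*t*exp(5*t) + exp(5*t)]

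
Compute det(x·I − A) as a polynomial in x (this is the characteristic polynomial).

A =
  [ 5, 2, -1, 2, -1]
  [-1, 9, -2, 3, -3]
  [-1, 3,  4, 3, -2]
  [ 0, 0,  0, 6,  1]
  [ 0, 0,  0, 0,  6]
x^5 - 30*x^4 + 360*x^3 - 2160*x^2 + 6480*x - 7776

Expanding det(x·I − A) (e.g. by cofactor expansion or by noting that A is similar to its Jordan form J, which has the same characteristic polynomial as A) gives
  χ_A(x) = x^5 - 30*x^4 + 360*x^3 - 2160*x^2 + 6480*x - 7776
which factors as (x - 6)^5. The eigenvalues (with algebraic multiplicities) are λ = 6 with multiplicity 5.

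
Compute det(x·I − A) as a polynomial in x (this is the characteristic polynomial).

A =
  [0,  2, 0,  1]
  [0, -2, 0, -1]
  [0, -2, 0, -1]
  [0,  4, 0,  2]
x^4

Expanding det(x·I − A) (e.g. by cofactor expansion or by noting that A is similar to its Jordan form J, which has the same characteristic polynomial as A) gives
  χ_A(x) = x^4
which factors as x^4. The eigenvalues (with algebraic multiplicities) are λ = 0 with multiplicity 4.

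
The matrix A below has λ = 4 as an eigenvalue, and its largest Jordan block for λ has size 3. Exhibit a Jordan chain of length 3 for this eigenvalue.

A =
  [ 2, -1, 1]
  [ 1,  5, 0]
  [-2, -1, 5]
A Jordan chain for λ = 4 of length 3:
v_1 = (1, -1, 1)ᵀ
v_2 = (-2, 1, -2)ᵀ
v_3 = (1, 0, 0)ᵀ

Let N = A − (4)·I. We want v_3 with N^3 v_3 = 0 but N^2 v_3 ≠ 0; then v_{j-1} := N · v_j for j = 3, …, 2.

Pick v_3 = (1, 0, 0)ᵀ.
Then v_2 = N · v_3 = (-2, 1, -2)ᵀ.
Then v_1 = N · v_2 = (1, -1, 1)ᵀ.

Sanity check: (A − (4)·I) v_1 = (0, 0, 0)ᵀ = 0. ✓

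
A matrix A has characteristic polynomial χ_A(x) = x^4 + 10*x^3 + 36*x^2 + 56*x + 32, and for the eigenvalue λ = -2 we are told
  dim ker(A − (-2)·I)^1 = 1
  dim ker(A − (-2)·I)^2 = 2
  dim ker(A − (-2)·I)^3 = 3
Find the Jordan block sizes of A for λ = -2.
Block sizes for λ = -2: [3]

From the dimensions of kernels of powers, the number of Jordan blocks of size at least j is d_j − d_{j−1} where d_j = dim ker(N^j) (with d_0 = 0). Computing the differences gives [1, 1, 1].
The number of blocks of size exactly k is (#blocks of size ≥ k) − (#blocks of size ≥ k + 1), so the partition is: 1 block(s) of size 3.
In nonincreasing order the block sizes are [3].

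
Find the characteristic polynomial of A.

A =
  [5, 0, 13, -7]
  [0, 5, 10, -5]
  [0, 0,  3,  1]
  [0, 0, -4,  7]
x^4 - 20*x^3 + 150*x^2 - 500*x + 625

Expanding det(x·I − A) (e.g. by cofactor expansion or by noting that A is similar to its Jordan form J, which has the same characteristic polynomial as A) gives
  χ_A(x) = x^4 - 20*x^3 + 150*x^2 - 500*x + 625
which factors as (x - 5)^4. The eigenvalues (with algebraic multiplicities) are λ = 5 with multiplicity 4.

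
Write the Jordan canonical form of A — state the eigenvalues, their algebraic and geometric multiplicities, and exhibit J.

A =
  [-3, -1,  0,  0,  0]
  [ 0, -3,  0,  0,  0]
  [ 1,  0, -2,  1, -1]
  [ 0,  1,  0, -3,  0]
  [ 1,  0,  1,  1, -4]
J_2(-3) ⊕ J_2(-3) ⊕ J_1(-3)

The characteristic polynomial is
  det(x·I − A) = x^5 + 15*x^4 + 90*x^3 + 270*x^2 + 405*x + 243 = (x + 3)^5

Eigenvalues and multiplicities (the geometric multiplicity of λ is n − rank(A − λI), which equals the number of Jordan blocks for λ):
  λ = -3: algebraic multiplicity = 5, geometric multiplicity = 3

Determining the block sizes for each eigenvalue:
  λ = -3: with am = 5 and gm = 3, the partition is not yet determined (e.g. several partitions of 5 into 3 parts exist). Let N = A − (-3)·I. Computing rank(N^1) = 2, rank(N^2) = 0; the number of blocks of size ≥ j is rank(N^{j−1}) − rank(N^j), giving [3, 2]. So we have 2 block(s) of size 2, 1 block(s) of size 1 → block sizes [2, 2, 1]

Assembling the blocks gives a Jordan form
J =
  [-3,  1,  0,  0,  0]
  [ 0, -3,  0,  0,  0]
  [ 0,  0, -3,  1,  0]
  [ 0,  0,  0, -3,  0]
  [ 0,  0,  0,  0, -3]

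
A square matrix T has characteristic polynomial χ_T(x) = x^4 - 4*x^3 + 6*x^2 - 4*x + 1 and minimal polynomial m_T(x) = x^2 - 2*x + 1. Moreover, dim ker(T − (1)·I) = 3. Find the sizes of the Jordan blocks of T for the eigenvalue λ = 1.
Block sizes for λ = 1: [2, 1, 1]

Step 1 — from the characteristic polynomial, algebraic multiplicity of λ = 1 is 4. From dim ker(T − (1)·I) = 3, there are exactly 3 Jordan blocks for λ = 1.
Step 2 — from the minimal polynomial, the factor (x − 1)^2 tells us the largest block for λ = 1 has size 2.
Step 3 — with total size 4, 3 blocks, and largest block 2, the block sizes (in nonincreasing order) are [2, 1, 1].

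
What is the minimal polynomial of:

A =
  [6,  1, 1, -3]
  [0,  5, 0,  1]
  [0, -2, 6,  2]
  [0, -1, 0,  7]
x^2 - 12*x + 36

The characteristic polynomial is χ_A(x) = (x - 6)^4, so the eigenvalues are known. The minimal polynomial is
  m_A(x) = Π_λ (x − λ)^{k_λ}
where k_λ is the size of the *largest* Jordan block for λ (equivalently, the smallest k with (A − λI)^k v = 0 for every generalised eigenvector v of λ).

  λ = 6: largest Jordan block has size 2, contributing (x − 6)^2

So m_A(x) = (x - 6)^2 = x^2 - 12*x + 36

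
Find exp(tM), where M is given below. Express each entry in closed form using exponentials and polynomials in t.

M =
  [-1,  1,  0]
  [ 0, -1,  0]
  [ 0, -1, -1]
e^{tM} =
  [exp(-t), t*exp(-t), 0]
  [0, exp(-t), 0]
  [0, -t*exp(-t), exp(-t)]

Strategy: write M = P · J · P⁻¹ where J is a Jordan canonical form, so e^{tM} = P · e^{tJ} · P⁻¹, and e^{tJ} can be computed block-by-block.

M has Jordan form
J =
  [-1,  1,  0]
  [ 0, -1,  0]
  [ 0,  0, -1]
(up to reordering of blocks).

Per-block formulas:
  For a 1×1 block at λ = -1: exp(t · [-1]) = [e^(-1t)].
  For a 2×2 Jordan block J_2(-1): exp(t · J_2(-1)) = e^(-1t)·(I + t·N), where N is the 2×2 nilpotent shift.

After assembling e^{tJ} and conjugating by P, we get:

e^{tM} =
  [exp(-t), t*exp(-t), 0]
  [0, exp(-t), 0]
  [0, -t*exp(-t), exp(-t)]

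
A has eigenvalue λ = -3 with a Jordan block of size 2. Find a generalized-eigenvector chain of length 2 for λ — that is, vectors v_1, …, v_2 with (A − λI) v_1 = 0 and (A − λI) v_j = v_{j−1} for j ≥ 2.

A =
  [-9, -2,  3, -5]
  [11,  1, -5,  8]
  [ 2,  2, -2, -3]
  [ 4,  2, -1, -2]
A Jordan chain for λ = -3 of length 2:
v_1 = (-6, 11, 2, 4)ᵀ
v_2 = (1, 0, 0, 0)ᵀ

Let N = A − (-3)·I. We want v_2 with N^2 v_2 = 0 but N^1 v_2 ≠ 0; then v_{j-1} := N · v_j for j = 2, …, 2.

Pick v_2 = (1, 0, 0, 0)ᵀ.
Then v_1 = N · v_2 = (-6, 11, 2, 4)ᵀ.

Sanity check: (A − (-3)·I) v_1 = (0, 0, 0, 0)ᵀ = 0. ✓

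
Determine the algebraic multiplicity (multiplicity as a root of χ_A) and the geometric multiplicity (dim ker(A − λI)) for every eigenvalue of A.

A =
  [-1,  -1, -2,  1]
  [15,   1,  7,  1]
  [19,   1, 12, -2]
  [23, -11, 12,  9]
λ = 5: alg = 3, geom = 1; λ = 6: alg = 1, geom = 1

Step 1 — factor the characteristic polynomial to read off the algebraic multiplicities:
  χ_A(x) = (x - 6)*(x - 5)^3

Step 2 — compute geometric multiplicities via the rank-nullity identity g(λ) = n − rank(A − λI):
  rank(A − (5)·I) = 3, so dim ker(A − (5)·I) = n − 3 = 1
  rank(A − (6)·I) = 3, so dim ker(A − (6)·I) = n − 3 = 1

Summary:
  λ = 5: algebraic multiplicity = 3, geometric multiplicity = 1
  λ = 6: algebraic multiplicity = 1, geometric multiplicity = 1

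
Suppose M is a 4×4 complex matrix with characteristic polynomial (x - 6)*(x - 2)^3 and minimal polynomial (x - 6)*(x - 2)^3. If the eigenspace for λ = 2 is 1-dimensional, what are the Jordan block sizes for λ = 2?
Block sizes for λ = 2: [3]

Step 1 — from the characteristic polynomial, algebraic multiplicity of λ = 2 is 3. From dim ker(M − (2)·I) = 1, there are exactly 1 Jordan blocks for λ = 2.
Step 2 — from the minimal polynomial, the factor (x − 2)^3 tells us the largest block for λ = 2 has size 3.
Step 3 — with total size 3, 1 blocks, and largest block 3, the block sizes (in nonincreasing order) are [3].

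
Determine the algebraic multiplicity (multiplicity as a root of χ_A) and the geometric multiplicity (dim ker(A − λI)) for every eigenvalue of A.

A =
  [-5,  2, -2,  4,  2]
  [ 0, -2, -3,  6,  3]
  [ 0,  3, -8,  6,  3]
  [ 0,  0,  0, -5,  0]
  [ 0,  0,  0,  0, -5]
λ = -5: alg = 5, geom = 4

Step 1 — factor the characteristic polynomial to read off the algebraic multiplicities:
  χ_A(x) = (x + 5)^5

Step 2 — compute geometric multiplicities via the rank-nullity identity g(λ) = n − rank(A − λI):
  rank(A − (-5)·I) = 1, so dim ker(A − (-5)·I) = n − 1 = 4

Summary:
  λ = -5: algebraic multiplicity = 5, geometric multiplicity = 4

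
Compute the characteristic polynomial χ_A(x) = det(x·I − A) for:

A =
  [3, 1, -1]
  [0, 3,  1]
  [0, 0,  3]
x^3 - 9*x^2 + 27*x - 27

Expanding det(x·I − A) (e.g. by cofactor expansion or by noting that A is similar to its Jordan form J, which has the same characteristic polynomial as A) gives
  χ_A(x) = x^3 - 9*x^2 + 27*x - 27
which factors as (x - 3)^3. The eigenvalues (with algebraic multiplicities) are λ = 3 with multiplicity 3.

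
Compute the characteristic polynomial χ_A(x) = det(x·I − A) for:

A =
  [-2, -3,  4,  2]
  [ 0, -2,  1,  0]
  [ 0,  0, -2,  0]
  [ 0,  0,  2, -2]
x^4 + 8*x^3 + 24*x^2 + 32*x + 16

Expanding det(x·I − A) (e.g. by cofactor expansion or by noting that A is similar to its Jordan form J, which has the same characteristic polynomial as A) gives
  χ_A(x) = x^4 + 8*x^3 + 24*x^2 + 32*x + 16
which factors as (x + 2)^4. The eigenvalues (with algebraic multiplicities) are λ = -2 with multiplicity 4.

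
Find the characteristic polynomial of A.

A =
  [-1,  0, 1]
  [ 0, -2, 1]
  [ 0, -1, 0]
x^3 + 3*x^2 + 3*x + 1

Expanding det(x·I − A) (e.g. by cofactor expansion or by noting that A is similar to its Jordan form J, which has the same characteristic polynomial as A) gives
  χ_A(x) = x^3 + 3*x^2 + 3*x + 1
which factors as (x + 1)^3. The eigenvalues (with algebraic multiplicities) are λ = -1 with multiplicity 3.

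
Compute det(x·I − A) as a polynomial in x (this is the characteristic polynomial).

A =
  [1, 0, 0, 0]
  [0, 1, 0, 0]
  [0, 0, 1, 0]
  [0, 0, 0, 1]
x^4 - 4*x^3 + 6*x^2 - 4*x + 1

Expanding det(x·I − A) (e.g. by cofactor expansion or by noting that A is similar to its Jordan form J, which has the same characteristic polynomial as A) gives
  χ_A(x) = x^4 - 4*x^3 + 6*x^2 - 4*x + 1
which factors as (x - 1)^4. The eigenvalues (with algebraic multiplicities) are λ = 1 with multiplicity 4.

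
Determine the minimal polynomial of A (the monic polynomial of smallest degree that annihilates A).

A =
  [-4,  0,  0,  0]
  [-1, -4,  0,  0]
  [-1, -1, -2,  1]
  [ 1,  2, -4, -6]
x^2 + 8*x + 16

The characteristic polynomial is χ_A(x) = (x + 4)^4, so the eigenvalues are known. The minimal polynomial is
  m_A(x) = Π_λ (x − λ)^{k_λ}
where k_λ is the size of the *largest* Jordan block for λ (equivalently, the smallest k with (A − λI)^k v = 0 for every generalised eigenvector v of λ).

  λ = -4: largest Jordan block has size 2, contributing (x + 4)^2

So m_A(x) = (x + 4)^2 = x^2 + 8*x + 16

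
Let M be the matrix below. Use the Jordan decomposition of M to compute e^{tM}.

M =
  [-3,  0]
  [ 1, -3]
e^{tM} =
  [exp(-3*t), 0]
  [t*exp(-3*t), exp(-3*t)]

Strategy: write M = P · J · P⁻¹ where J is a Jordan canonical form, so e^{tM} = P · e^{tJ} · P⁻¹, and e^{tJ} can be computed block-by-block.

M has Jordan form
J =
  [-3,  1]
  [ 0, -3]
(up to reordering of blocks).

Per-block formulas:
  For a 2×2 Jordan block J_2(-3): exp(t · J_2(-3)) = e^(-3t)·(I + t·N), where N is the 2×2 nilpotent shift.

After assembling e^{tJ} and conjugating by P, we get:

e^{tM} =
  [exp(-3*t), 0]
  [t*exp(-3*t), exp(-3*t)]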